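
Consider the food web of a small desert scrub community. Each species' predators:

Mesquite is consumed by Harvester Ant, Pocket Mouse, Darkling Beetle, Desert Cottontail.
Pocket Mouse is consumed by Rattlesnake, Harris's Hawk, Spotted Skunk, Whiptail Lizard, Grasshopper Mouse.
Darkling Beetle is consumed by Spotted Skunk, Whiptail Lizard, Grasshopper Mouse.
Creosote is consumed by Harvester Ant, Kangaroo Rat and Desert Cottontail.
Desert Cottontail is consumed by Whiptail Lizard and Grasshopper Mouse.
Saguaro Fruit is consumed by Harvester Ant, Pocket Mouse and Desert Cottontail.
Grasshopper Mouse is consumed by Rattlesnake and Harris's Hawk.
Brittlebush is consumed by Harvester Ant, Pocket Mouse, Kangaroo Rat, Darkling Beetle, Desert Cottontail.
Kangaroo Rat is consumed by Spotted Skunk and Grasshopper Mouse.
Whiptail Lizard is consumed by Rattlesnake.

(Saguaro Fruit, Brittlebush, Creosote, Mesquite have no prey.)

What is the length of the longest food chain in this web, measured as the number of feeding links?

3 links

One longest chain: Brittlebush → Kangaroo Rat → Grasshopper Mouse → Harris's Hawk.
It has 4 species and 3 links.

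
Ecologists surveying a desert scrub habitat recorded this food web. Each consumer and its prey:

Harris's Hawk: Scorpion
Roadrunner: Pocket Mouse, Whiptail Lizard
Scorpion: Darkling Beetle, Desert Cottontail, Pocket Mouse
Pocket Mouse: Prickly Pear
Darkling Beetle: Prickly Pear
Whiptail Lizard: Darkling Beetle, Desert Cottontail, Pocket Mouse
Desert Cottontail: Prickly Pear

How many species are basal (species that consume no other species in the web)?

Basal species (no prey listed): Prickly Pear.
Count: 1.

1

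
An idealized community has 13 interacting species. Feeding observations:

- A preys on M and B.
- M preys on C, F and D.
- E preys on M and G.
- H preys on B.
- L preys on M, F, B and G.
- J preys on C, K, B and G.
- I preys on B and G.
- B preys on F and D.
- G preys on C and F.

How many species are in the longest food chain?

3 species

One longest chain: F → G → L.
It has 3 species and 2 links.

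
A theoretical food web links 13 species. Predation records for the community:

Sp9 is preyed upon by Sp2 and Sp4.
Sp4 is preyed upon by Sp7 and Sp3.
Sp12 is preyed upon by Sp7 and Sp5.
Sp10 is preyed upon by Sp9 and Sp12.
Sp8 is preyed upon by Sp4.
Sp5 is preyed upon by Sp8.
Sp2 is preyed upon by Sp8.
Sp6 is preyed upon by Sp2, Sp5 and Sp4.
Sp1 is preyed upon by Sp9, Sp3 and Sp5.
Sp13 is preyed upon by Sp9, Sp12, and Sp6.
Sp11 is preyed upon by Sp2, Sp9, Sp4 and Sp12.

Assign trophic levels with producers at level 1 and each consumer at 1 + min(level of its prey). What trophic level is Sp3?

Sp1 is a producer → level 1.
Sp3 eats Sp1 → level 2.

Trophic level 2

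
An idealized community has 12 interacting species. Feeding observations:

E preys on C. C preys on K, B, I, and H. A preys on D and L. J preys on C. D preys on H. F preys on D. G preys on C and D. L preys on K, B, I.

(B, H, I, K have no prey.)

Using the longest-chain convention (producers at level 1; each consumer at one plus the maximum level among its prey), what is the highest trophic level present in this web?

Producers (level 1): B, H, I, K.
H → D → F gives F level 3.
No species has a prey at level 3, so no species reaches level 4.

3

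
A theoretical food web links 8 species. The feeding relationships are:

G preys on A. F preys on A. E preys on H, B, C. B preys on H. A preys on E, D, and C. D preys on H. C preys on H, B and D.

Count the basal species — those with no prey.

Basal species (no prey listed): H.
Count: 1.

1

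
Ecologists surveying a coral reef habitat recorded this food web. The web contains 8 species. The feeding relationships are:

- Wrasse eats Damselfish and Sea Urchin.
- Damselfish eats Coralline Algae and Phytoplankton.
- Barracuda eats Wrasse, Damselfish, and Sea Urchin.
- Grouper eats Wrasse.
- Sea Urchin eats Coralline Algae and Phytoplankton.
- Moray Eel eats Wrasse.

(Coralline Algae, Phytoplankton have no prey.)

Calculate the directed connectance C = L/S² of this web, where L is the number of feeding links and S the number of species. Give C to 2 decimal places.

The web has S = 8 species and L = 11 feeding links.
C = L / S² = 11 / 64 = 0.1719 ≈ 0.17.

C = 0.17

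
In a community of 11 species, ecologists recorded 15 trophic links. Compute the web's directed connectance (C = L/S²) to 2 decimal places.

C = 0.12

The web has S = 11 species and L = 15 feeding links.
C = L / S² = 15 / 121 = 0.1240 ≈ 0.12.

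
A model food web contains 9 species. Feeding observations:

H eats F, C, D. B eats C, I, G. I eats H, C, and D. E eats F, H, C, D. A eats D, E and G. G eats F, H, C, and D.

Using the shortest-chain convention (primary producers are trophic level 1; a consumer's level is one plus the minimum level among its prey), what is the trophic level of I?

Trophic level 2

D is a producer → level 1.
I eats D → level 2.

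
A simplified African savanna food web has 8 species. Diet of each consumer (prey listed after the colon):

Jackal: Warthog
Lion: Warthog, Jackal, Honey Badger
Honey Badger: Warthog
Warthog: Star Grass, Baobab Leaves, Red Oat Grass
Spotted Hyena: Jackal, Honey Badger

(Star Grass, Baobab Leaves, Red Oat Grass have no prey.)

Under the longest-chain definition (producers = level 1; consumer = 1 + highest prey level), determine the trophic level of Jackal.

Star Grass is a producer → level 1.
Warthog eats Star Grass (level 1); other prey at levels: Baobab Leaves 1, Red Oat Grass 1 → level 2.
Jackal eats Warthog → level 3.

Trophic level 3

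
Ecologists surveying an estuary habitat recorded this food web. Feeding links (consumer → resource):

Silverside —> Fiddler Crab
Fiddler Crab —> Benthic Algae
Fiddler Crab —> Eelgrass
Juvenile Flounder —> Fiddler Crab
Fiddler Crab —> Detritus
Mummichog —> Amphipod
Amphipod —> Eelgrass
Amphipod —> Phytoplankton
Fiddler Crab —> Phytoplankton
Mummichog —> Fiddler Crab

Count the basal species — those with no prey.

4

Basal species (no prey listed): Detritus, Eelgrass, Benthic Algae, Phytoplankton.
Count: 4.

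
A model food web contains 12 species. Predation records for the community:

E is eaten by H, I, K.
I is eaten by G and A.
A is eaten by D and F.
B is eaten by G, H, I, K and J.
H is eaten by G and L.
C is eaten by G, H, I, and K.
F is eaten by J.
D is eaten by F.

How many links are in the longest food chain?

One longest chain: B → I → A → D → F → J.
It has 6 species and 5 links.

5 links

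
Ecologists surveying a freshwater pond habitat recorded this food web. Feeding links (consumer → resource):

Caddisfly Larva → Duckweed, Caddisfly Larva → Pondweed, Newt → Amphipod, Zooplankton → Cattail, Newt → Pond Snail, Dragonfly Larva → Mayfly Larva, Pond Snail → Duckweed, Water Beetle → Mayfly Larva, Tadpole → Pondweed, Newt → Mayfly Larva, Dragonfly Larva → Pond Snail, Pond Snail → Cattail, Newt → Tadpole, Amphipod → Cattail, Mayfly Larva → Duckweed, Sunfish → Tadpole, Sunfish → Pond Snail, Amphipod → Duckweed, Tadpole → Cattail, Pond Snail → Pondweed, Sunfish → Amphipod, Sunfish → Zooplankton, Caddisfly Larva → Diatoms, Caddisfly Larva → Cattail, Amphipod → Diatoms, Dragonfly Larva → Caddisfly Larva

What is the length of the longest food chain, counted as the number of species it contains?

One longest chain: Pondweed → Tadpole → Newt.
It has 3 species and 2 links.

3 species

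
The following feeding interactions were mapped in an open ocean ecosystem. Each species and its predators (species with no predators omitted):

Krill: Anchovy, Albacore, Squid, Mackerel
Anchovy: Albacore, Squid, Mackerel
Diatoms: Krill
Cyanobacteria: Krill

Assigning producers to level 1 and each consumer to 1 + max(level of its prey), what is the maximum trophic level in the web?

4

Producers (level 1): Cyanobacteria, Diatoms.
Cyanobacteria → Krill → Anchovy → Albacore gives Albacore level 4.
No species has a prey at level 4, so no species reaches level 5.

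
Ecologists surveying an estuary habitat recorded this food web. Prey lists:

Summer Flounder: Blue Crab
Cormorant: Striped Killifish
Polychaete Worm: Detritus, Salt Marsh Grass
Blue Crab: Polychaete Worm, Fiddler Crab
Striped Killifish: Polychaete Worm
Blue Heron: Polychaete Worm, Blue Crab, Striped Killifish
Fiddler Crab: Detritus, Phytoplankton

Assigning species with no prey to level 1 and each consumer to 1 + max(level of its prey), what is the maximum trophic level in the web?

Basal resources (level 1): Detritus, Phytoplankton, Salt Marsh Grass.
Detritus → Polychaete Worm → Blue Crab → Blue Heron gives Blue Heron level 4.
No species has a prey at level 4, so no species reaches level 5.

4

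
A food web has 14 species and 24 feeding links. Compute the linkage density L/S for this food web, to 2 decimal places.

L/S = 1.71

There are L = 24 links among S = 14 species.
L/S = 24/14 = 1.7143 ≈ 1.71.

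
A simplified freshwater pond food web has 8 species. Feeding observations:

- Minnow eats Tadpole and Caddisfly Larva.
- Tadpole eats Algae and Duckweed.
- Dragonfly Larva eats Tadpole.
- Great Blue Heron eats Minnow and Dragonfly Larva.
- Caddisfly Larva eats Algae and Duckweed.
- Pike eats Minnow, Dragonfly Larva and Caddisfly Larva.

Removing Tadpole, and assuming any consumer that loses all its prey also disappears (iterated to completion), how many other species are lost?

1

Remove Tadpole.
Round 1: Dragonfly Larva (all prey gone) → extinct.
No further losses. Total secondary extinctions: 1.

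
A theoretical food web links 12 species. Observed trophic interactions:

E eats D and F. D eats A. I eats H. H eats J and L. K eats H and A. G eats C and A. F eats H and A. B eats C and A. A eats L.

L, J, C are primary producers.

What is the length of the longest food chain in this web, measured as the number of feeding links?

One longest chain: L → A → F → E.
It has 4 species and 3 links.

3 links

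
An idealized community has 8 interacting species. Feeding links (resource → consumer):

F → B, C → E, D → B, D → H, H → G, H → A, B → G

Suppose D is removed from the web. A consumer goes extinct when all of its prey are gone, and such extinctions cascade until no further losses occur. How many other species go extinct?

2

Remove D.
Round 1: H (all prey gone) → extinct.
Round 2: A (all prey gone) → extinct.
No further losses. Total secondary extinctions: 2.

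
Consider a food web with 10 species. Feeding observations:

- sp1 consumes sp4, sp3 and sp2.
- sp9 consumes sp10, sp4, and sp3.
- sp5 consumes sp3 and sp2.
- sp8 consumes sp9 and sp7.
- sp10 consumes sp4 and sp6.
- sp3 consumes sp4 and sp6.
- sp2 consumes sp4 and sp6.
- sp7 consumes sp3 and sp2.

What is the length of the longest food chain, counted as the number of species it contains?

4 species

One longest chain: sp4 → sp2 → sp7 → sp8.
It has 4 species and 3 links.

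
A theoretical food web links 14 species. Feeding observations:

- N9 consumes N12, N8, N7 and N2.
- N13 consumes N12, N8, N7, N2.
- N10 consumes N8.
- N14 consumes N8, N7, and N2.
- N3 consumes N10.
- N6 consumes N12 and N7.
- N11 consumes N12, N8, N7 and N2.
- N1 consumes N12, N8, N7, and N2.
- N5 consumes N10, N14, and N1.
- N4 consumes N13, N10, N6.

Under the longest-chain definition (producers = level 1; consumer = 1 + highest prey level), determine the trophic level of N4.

Trophic level 3

N7 is a producer → level 1.
N6 eats N7 (level 1); other prey at levels: N12 1 → level 2.
N4 eats N6 (level 2); other prey at levels: N10 2, N13 2 → level 3.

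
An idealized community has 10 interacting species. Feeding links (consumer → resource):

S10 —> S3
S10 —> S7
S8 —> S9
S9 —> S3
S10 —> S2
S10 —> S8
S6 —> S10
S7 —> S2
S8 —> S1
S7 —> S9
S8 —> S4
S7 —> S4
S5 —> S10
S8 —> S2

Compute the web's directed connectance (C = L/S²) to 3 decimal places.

C = 0.140

The web has S = 10 species and L = 14 feeding links.
C = L / S² = 14 / 100 = 0.1400 ≈ 0.140.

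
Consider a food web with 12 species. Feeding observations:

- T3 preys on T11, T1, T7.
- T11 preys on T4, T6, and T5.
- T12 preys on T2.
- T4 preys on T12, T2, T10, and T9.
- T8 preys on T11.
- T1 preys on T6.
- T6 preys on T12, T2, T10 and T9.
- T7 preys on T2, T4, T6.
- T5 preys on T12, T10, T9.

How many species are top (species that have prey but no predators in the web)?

2

Top species (has prey, but nothing eats it): T3, T8.
Count: 2.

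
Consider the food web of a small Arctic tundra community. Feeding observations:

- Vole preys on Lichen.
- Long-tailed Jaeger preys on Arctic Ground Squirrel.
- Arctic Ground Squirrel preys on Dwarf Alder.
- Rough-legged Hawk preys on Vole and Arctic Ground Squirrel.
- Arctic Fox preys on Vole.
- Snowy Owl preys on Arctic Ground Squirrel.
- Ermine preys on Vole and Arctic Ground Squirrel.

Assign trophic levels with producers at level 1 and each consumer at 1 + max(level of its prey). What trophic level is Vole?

Lichen is a producer → level 1.
Vole eats Lichen → level 2.

Trophic level 2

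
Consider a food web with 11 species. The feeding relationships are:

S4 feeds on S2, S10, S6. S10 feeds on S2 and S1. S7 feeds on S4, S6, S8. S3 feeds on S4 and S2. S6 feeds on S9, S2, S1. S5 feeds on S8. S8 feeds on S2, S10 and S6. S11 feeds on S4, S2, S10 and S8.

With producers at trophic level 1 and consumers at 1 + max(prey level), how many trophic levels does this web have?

Producers (level 1): S1, S2, S9.
S1 → S6 → S8 → S7 gives S7 level 4.
No species has a prey at level 4, so no species reaches level 5.

4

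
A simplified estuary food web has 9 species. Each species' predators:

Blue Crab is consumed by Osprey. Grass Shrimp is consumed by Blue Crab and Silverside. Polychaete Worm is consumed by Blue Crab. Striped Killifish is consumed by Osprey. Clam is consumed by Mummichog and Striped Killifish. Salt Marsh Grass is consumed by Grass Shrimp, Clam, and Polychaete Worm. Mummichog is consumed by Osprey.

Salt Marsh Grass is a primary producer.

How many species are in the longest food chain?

One longest chain: Salt Marsh Grass → Grass Shrimp → Blue Crab → Osprey.
It has 4 species and 3 links.

4 species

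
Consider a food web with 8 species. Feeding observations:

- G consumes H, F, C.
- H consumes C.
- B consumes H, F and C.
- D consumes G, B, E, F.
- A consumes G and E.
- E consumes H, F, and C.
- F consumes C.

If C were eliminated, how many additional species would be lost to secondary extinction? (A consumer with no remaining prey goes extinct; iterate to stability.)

7

Remove C.
Round 1: F (all prey gone), H (all prey gone) → extinct.
Round 2: E (all prey gone), B (all prey gone), G (all prey gone) → extinct.
Round 3: D (all prey gone), A (all prey gone) → extinct.
No further losses. Total secondary extinctions: 7.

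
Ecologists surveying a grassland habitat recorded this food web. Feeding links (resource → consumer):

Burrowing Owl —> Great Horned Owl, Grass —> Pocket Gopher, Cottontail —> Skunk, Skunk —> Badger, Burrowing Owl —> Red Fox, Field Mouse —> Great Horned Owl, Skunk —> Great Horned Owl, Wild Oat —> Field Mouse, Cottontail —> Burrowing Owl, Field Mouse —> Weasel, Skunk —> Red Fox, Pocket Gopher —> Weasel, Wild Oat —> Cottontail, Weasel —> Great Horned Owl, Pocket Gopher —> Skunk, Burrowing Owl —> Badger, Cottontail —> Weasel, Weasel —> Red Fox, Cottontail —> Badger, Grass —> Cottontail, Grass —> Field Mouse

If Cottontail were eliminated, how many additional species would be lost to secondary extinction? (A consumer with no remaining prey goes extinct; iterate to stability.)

1

Remove Cottontail.
Round 1: Burrowing Owl (all prey gone) → extinct.
No further losses. Total secondary extinctions: 1.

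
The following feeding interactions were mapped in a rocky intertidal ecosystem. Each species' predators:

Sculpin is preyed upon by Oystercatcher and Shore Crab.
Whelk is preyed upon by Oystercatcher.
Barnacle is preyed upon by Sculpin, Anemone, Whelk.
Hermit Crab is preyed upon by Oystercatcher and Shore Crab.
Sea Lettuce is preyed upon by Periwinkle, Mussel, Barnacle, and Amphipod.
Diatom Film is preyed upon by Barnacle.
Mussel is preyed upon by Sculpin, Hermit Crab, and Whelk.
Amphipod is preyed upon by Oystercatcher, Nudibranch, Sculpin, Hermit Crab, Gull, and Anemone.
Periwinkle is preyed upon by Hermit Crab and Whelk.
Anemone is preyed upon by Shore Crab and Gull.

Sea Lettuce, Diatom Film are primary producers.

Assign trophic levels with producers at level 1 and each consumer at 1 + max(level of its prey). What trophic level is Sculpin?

Sea Lettuce is a producer → level 1.
Mussel eats Sea Lettuce → level 2.
Sculpin eats Mussel (level 2); other prey at levels: Amphipod 2, Barnacle 2 → level 3.

Trophic level 3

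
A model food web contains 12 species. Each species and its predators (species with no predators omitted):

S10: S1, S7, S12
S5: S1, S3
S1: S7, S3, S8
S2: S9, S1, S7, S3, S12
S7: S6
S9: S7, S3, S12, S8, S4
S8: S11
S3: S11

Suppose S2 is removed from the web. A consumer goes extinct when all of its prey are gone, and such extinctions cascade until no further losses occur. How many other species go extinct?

Remove S2.
Round 1: S9 (all prey gone) → extinct.
Round 2: S4 (all prey gone) → extinct.
No further losses. Total secondary extinctions: 2.

2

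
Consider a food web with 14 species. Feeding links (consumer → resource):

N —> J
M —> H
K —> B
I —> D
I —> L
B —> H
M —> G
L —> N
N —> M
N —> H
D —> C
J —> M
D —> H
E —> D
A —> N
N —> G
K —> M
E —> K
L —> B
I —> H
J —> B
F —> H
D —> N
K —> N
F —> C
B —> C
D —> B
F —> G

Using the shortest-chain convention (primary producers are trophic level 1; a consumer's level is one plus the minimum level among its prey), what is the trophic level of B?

Trophic level 2

C is a producer → level 1.
B eats C → level 2.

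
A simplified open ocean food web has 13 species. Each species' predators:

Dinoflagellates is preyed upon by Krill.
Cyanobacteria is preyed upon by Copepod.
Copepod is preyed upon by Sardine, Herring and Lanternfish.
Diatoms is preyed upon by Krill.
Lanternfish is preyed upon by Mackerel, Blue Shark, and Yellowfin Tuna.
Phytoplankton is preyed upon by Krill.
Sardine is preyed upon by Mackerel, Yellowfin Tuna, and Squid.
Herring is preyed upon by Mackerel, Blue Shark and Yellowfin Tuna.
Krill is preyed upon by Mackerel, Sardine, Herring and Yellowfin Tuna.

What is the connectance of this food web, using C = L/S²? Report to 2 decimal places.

The web has S = 13 species and L = 20 feeding links.
C = L / S² = 20 / 169 = 0.1183 ≈ 0.12.

C = 0.12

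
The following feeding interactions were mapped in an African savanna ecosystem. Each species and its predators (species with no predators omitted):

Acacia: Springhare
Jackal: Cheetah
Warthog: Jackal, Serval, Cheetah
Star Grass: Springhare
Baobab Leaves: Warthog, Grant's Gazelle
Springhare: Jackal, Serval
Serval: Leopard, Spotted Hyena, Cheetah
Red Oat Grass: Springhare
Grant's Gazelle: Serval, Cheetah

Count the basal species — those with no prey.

Basal species (no prey listed): Red Oat Grass, Acacia, Star Grass, Baobab Leaves.
Count: 4.

4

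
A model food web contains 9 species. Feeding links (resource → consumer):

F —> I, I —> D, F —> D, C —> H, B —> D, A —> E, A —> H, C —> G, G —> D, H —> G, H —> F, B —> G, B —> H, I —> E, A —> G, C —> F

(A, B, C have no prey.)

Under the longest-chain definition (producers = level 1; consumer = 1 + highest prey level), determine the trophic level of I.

A is a producer → level 1.
H eats A (level 1); other prey at levels: B 1, C 1 → level 2.
F eats H (level 2); other prey at levels: C 1 → level 3.
I eats F → level 4.

Trophic level 4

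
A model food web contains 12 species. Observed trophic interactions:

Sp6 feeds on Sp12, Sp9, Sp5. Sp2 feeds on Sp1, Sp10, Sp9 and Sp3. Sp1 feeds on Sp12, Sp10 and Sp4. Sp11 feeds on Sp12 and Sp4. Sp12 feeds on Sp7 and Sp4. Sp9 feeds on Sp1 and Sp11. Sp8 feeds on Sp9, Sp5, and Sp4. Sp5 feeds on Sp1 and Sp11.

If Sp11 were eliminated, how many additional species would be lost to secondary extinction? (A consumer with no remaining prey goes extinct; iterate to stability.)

0

Remove Sp11.
Every predator of it retains at least one other prey: Sp5 still has Sp1; Sp9 still has Sp1.
No consumer loses all prey, so no secondary extinctions occur.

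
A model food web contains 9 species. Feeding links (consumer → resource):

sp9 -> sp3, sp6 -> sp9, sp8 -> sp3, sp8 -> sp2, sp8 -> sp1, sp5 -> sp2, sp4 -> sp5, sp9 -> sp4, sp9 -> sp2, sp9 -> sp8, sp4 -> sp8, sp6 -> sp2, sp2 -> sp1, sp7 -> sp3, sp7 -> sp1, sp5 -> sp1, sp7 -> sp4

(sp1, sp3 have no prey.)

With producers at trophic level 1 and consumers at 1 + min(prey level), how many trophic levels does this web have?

3

Producers (level 1): sp1, sp3.
Following each consumer down to its lowest-level prey: sp1 → sp8 → sp4 (levels 1 through 3).
All prey of sp4 (sp8 2, sp5 2) are at level 2 or above, so sp4 is at level 1 + 2 = 3.
Every consumer has at least one prey at level 2 or below, so none exceeds level 3.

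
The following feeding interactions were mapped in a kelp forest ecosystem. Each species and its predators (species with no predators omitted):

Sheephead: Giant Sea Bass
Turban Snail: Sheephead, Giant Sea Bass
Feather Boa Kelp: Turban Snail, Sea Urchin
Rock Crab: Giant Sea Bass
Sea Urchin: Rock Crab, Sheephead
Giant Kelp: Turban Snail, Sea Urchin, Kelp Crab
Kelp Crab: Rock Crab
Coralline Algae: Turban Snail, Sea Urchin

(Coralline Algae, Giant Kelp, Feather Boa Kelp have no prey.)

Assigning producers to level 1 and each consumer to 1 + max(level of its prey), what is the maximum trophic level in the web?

4

Producers (level 1): Coralline Algae, Giant Kelp, Feather Boa Kelp.
Coralline Algae → Sea Urchin → Rock Crab → Giant Sea Bass gives Giant Sea Bass level 4.
No species has a prey at level 4, so no species reaches level 5.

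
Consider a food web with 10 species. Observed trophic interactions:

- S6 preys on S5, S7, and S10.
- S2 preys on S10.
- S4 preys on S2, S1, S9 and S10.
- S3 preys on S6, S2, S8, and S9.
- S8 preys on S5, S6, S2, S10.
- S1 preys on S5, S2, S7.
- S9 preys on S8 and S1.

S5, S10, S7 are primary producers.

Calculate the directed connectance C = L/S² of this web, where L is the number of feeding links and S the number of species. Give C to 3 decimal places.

C = 0.210

The web has S = 10 species and L = 21 feeding links.
C = L / S² = 21 / 100 = 0.2100 ≈ 0.210.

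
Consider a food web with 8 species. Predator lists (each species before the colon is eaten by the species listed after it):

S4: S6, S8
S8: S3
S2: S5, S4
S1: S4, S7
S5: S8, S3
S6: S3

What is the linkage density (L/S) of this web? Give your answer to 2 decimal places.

There are L = 10 links among S = 8 species.
L/S = 10/8 = 1.2500 ≈ 1.25.

L/S = 1.25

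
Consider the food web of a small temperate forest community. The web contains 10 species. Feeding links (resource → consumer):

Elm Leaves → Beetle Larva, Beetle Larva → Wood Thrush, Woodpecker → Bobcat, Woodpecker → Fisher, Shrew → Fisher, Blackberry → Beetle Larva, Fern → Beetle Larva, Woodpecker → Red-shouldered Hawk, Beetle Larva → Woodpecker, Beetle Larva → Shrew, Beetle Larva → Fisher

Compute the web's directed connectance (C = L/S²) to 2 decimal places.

The web has S = 10 species and L = 11 feeding links.
C = L / S² = 11 / 100 = 0.1100 ≈ 0.11.

C = 0.11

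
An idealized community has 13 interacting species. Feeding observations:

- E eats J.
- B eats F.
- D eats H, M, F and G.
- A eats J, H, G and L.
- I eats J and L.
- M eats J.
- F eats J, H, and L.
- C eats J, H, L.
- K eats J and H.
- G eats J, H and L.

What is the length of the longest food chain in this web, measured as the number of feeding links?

One longest chain: L → G → D.
It has 3 species and 2 links.

2 links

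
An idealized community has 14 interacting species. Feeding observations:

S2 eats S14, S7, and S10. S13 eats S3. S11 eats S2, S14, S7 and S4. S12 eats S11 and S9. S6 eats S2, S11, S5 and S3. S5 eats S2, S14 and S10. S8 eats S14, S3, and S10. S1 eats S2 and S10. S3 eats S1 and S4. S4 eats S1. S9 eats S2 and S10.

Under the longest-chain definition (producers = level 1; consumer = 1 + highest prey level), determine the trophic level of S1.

S10 is a producer → level 1.
S2 eats S10 (level 1); other prey at levels: S7 1, S14 1 → level 2.
S1 eats S2 (level 2); other prey at levels: S10 1 → level 3.

Trophic level 3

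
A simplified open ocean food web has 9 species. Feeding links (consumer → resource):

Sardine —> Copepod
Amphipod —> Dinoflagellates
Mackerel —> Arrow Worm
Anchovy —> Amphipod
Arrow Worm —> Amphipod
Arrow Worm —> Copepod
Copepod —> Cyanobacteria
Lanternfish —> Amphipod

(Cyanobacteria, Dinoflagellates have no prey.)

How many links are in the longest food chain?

One longest chain: Dinoflagellates → Amphipod → Arrow Worm → Mackerel.
It has 4 species and 3 links.

3 links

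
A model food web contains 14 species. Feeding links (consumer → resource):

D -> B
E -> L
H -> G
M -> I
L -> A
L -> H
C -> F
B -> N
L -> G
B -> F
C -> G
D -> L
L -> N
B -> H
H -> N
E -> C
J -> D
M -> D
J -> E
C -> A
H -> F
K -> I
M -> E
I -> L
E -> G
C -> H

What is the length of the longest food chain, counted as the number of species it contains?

5 species

One longest chain: F → H → L → E → J.
It has 5 species and 4 links.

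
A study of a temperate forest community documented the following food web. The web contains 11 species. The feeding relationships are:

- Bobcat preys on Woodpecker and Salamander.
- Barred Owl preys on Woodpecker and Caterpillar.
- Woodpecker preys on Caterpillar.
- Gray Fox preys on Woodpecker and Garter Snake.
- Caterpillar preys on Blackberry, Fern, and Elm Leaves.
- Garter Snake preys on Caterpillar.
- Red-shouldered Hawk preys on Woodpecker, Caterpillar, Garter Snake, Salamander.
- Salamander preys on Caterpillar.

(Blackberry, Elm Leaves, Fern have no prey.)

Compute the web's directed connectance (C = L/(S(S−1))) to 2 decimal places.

The web has S = 11 species and L = 16 feeding links.
C = L / (S(S−1)) = 16 / 110 = 0.1455 ≈ 0.15.

C = 0.15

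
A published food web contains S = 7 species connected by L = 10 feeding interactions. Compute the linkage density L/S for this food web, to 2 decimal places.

There are L = 10 links among S = 7 species.
L/S = 10/7 = 1.4286 ≈ 1.43.

L/S = 1.43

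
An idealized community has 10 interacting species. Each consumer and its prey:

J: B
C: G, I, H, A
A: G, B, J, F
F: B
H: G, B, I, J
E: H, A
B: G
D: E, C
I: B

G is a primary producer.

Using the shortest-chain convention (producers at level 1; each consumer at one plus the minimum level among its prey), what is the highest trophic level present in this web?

Producers (level 1): G.
Following each consumer down to its lowest-level prey: G → B → I (levels 1 through 3).
All prey of I (B 2) are at level 2 or above, so I is at level 1 + 2 = 3.
Every consumer has at least one prey at level 2 or below, so none exceeds level 3.

3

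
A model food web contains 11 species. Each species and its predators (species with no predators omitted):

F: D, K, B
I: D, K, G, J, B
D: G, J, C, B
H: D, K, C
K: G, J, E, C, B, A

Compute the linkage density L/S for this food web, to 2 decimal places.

L/S = 1.91

There are L = 21 links among S = 11 species.
L/S = 21/11 = 1.9091 ≈ 1.91.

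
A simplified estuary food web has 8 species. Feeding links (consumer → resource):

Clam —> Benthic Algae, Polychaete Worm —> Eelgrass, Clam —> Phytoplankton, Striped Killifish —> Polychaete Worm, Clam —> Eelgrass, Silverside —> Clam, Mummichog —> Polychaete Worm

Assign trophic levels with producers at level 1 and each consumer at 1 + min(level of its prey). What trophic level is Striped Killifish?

Trophic level 3

Eelgrass is a producer → level 1.
Polychaete Worm eats Eelgrass → level 2.
Striped Killifish eats Polychaete Worm → level 3.
No prey of Striped Killifish is below level 2, so 3 is the minimum.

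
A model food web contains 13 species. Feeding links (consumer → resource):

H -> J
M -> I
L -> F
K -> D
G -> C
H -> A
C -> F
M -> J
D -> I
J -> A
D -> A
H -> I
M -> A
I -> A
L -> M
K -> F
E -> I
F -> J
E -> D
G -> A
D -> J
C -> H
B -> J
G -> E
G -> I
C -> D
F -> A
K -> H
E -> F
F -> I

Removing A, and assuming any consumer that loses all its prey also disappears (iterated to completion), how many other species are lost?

Remove A.
Round 1: I (all prey gone), J (all prey gone) → extinct.
Round 2: B (all prey gone), M (all prey gone), D (all prey gone), H (all prey gone), F (all prey gone) → extinct.
Round 3: K (all prey gone), E (all prey gone), L (all prey gone), C (all prey gone) → extinct.
Round 4: G (all prey gone) → extinct.
No further losses. Total secondary extinctions: 12.

12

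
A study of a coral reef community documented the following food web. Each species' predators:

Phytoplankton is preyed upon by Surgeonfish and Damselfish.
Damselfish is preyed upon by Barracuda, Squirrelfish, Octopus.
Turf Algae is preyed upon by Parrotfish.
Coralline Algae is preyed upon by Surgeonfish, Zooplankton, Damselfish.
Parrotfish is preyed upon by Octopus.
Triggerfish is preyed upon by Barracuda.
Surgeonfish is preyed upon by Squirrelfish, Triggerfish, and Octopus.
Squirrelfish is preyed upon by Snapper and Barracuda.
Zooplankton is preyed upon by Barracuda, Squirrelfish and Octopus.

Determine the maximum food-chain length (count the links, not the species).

3 links

One longest chain: Coralline Algae → Surgeonfish → Triggerfish → Barracuda.
It has 4 species and 3 links.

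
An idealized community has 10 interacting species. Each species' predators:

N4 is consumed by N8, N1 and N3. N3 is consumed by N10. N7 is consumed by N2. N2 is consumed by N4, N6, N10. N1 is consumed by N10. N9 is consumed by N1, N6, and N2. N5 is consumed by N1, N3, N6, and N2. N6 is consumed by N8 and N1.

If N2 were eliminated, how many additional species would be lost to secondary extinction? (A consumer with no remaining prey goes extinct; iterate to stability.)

Remove N2.
Round 1: N4 (all prey gone) → extinct.
No further losses. Total secondary extinctions: 1.

1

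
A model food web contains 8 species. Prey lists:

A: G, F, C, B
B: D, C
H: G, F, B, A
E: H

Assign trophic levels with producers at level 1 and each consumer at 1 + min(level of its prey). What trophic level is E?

G is a producer → level 1.
H eats G → level 2.
E eats H → level 3.
No prey of E is below level 2, so 3 is the minimum.

Trophic level 3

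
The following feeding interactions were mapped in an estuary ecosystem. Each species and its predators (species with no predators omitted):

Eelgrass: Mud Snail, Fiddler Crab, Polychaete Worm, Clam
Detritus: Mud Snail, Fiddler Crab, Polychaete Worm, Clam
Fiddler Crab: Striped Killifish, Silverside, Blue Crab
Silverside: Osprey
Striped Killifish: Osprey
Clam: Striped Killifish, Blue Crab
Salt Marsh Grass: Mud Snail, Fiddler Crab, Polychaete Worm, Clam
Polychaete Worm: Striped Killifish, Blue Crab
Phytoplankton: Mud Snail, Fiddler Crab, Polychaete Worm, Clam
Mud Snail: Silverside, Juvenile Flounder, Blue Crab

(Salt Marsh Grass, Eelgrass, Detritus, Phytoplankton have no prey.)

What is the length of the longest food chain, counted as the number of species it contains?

One longest chain: Salt Marsh Grass → Fiddler Crab → Striped Killifish → Osprey.
It has 4 species and 3 links.

4 species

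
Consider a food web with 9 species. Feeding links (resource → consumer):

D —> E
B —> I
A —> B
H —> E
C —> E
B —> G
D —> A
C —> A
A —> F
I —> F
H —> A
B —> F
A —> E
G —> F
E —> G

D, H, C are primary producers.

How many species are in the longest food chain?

One longest chain: D → A → B → I → F.
It has 5 species and 4 links.

5 species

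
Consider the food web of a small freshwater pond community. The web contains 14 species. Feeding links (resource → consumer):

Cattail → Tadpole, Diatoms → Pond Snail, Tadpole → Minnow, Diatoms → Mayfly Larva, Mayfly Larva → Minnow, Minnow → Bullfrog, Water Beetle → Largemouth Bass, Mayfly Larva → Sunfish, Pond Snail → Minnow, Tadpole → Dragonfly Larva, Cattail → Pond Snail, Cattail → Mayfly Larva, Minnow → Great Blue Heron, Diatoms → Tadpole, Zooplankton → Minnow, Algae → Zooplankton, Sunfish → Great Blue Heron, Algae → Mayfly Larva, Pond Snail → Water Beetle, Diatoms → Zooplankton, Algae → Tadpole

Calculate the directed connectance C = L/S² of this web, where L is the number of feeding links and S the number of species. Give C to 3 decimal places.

The web has S = 14 species and L = 21 feeding links.
C = L / S² = 21 / 196 = 0.1071 ≈ 0.107.

C = 0.107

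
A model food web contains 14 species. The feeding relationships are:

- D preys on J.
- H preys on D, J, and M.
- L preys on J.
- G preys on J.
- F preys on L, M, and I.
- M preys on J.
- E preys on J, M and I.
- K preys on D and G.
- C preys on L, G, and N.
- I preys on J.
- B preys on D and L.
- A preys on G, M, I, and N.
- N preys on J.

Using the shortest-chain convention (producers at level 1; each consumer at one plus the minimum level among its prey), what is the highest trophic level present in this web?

Producers (level 1): J.
Following each consumer down to its lowest-level prey: J → M → A (levels 1 through 3).
All prey of A (M 2, N 2, I 2, G 2) are at level 2 or above, so A is at level 1 + 2 = 3.
Every consumer has at least one prey at level 2 or below, so none exceeds level 3.

3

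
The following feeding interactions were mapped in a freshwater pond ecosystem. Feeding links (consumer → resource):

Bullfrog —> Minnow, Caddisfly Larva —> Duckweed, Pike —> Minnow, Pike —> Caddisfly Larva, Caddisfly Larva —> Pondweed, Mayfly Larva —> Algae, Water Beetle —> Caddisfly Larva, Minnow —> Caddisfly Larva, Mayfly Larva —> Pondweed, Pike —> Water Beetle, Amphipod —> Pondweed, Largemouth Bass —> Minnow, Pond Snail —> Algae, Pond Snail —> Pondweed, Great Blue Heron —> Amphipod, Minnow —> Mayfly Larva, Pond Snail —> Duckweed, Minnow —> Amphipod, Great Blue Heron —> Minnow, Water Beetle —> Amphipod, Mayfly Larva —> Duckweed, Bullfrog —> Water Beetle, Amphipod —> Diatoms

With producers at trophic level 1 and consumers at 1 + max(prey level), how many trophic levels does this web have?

4

Producers (level 1): Duckweed, Algae, Pondweed, Diatoms.
Duckweed → Caddisfly Larva → Water Beetle → Bullfrog gives Bullfrog level 4.
No species has a prey at level 4, so no species reaches level 5.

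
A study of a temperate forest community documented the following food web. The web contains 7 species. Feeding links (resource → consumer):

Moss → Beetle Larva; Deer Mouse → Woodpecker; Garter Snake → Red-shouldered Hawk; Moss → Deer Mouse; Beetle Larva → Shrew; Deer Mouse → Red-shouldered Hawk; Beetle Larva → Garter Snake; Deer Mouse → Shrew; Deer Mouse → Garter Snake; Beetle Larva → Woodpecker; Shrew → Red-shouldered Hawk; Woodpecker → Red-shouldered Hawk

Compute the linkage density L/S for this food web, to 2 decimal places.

L/S = 1.71

There are L = 12 links among S = 7 species.
L/S = 12/7 = 1.7143 ≈ 1.71.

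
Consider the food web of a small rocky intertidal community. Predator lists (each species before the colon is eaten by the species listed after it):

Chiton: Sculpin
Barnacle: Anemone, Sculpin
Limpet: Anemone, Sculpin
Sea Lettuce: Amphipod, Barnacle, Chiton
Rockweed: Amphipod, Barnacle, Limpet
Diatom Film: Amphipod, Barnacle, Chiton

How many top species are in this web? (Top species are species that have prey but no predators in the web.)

3

Top species (has prey, but nothing eats it): Amphipod, Anemone, Sculpin.
Count: 3.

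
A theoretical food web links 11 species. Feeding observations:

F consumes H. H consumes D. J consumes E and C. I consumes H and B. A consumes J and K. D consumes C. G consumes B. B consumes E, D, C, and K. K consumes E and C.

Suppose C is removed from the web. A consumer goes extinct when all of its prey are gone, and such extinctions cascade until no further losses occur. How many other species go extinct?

3

Remove C.
Round 1: D (all prey gone) → extinct.
Round 2: H (all prey gone) → extinct.
Round 3: F (all prey gone) → extinct.
No further losses. Total secondary extinctions: 3.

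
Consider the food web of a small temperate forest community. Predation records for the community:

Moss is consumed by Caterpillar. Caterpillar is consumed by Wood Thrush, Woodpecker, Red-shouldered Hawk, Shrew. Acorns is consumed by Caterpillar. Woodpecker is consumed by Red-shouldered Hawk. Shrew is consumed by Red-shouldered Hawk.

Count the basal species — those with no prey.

2

Basal species (no prey listed): Moss, Acorns.
Count: 2.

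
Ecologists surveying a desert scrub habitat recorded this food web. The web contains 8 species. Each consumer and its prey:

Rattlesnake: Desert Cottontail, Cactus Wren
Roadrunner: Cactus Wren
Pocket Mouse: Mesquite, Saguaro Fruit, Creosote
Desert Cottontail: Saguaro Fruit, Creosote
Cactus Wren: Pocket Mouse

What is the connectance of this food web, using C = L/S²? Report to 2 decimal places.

The web has S = 8 species and L = 9 feeding links.
C = L / S² = 9 / 64 = 0.1406 ≈ 0.14.

C = 0.14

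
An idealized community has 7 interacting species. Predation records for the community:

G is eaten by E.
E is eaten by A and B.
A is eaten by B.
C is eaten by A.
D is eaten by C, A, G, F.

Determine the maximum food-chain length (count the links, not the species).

One longest chain: D → G → E → A → B.
It has 5 species and 4 links.

4 links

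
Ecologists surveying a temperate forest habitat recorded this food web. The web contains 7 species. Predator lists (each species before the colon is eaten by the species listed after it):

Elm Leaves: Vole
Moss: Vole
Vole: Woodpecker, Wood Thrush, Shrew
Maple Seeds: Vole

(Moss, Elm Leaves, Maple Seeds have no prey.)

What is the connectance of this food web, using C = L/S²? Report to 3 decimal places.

The web has S = 7 species and L = 6 feeding links.
C = L / S² = 6 / 49 = 0.1224 ≈ 0.122.

C = 0.122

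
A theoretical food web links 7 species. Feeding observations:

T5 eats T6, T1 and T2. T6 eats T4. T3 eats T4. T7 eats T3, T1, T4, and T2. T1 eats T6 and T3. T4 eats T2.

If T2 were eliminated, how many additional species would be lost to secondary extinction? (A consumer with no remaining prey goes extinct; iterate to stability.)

Remove T2.
Round 1: T4 (all prey gone) → extinct.
Round 2: T6 (all prey gone), T3 (all prey gone) → extinct.
Round 3: T1 (all prey gone) → extinct.
Round 4: T7 (all prey gone), T5 (all prey gone) → extinct.
No further losses. Total secondary extinctions: 6.

6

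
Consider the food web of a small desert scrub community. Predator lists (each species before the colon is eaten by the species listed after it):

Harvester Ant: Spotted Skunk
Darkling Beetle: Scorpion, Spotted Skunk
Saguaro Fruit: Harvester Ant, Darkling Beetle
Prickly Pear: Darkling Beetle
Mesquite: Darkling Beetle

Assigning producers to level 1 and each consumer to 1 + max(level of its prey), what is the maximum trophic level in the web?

Producers (level 1): Prickly Pear, Mesquite, Saguaro Fruit.
Prickly Pear → Darkling Beetle → Scorpion gives Scorpion level 3.
No species has a prey at level 3, so no species reaches level 4.

3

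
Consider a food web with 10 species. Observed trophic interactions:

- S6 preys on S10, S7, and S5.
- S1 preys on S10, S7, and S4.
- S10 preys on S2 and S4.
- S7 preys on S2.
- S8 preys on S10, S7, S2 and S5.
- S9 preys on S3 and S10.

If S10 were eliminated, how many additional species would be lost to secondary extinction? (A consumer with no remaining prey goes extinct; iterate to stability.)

0

Remove S10.
Every predator of it retains at least one other prey: S8 still has S5, S2, S7; S6 still has S5, S7; S9 still has S3; S1 still has S4, S7.
No consumer loses all prey, so no secondary extinctions occur.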